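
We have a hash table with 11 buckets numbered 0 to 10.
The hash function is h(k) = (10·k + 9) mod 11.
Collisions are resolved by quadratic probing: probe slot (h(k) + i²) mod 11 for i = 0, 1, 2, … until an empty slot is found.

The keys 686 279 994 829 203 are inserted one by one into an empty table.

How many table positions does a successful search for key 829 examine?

686 hashes to 5; slot 5 is free => place at 5.
279 hashes to 5; 5 taken => place at 6.
994 hashes to 5; 5,6 taken => place at 9.
829 hashes to 5; 5,6,9 taken => place at 3.
203 hashes to 4; slot 4 is free => place at 4.
Table: [-, -, -, 829, 203, 686, 279, -, -, 994, -]
Lookup 829: h=5, probe 5,6,9,3 → found at 3.

4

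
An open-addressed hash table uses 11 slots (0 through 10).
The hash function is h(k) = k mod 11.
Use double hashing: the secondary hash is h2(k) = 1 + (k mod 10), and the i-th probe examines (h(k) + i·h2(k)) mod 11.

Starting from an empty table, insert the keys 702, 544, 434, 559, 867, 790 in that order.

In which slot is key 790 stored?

0

702 hashes to 9; slot 9 is free → place at 9.
544 hashes to 5; slot 5 is free → place at 5.
434 hashes to 5, h2=5; 5 taken → place at 10.
559 hashes to 9, h2=10; 9 taken → place at 8.
867 hashes to 9, h2=8; 9 taken → place at 6.
790 hashes to 9, h2=1; 9,10 taken → place at 0.
Table: [790, ∅, ∅, ∅, ∅, 544, 867, ∅, 559, 702, 434]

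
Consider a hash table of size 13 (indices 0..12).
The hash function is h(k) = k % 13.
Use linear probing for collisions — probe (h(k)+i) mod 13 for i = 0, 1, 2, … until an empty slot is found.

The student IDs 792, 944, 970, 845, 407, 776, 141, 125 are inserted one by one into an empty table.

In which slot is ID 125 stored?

792: h=12 -> slot 12
944: h=8 -> slot 8
970: h=8, probe 8,9 -> slot 9
845: h=0 -> slot 0
407: h=4 -> slot 4
776: h=9, probe 9,10 -> slot 10
141: h=11 -> slot 11
125: h=8, probe 8,9,10,11,12,0,1 -> slot 1
Table: [845, 125, _, _, 407, _, _, _, 944, 970, 776, 141, 792]

1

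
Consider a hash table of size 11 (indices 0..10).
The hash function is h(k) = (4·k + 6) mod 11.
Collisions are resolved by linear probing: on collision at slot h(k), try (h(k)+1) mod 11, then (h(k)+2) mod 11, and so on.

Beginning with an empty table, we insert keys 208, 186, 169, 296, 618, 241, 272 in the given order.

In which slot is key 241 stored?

208 hashes to 2; slot 2 is free => place at 2.
186 hashes to 2; 2 taken => place at 3.
169 hashes to 0; slot 0 is free => place at 0.
296 hashes to 2; 2,3 taken => place at 4.
618 hashes to 3; 3,4 taken => place at 5.
241 hashes to 2; 2,3,4,5 taken => place at 6.
272 hashes to 5; 5,6 taken => place at 7.
Table: [169, ., 208, 186, 296, 618, 241, 272, ., ., .]

6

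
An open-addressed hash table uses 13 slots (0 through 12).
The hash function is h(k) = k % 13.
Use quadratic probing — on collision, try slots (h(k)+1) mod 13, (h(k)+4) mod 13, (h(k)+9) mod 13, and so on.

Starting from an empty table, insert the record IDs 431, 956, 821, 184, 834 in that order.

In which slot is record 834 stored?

Insert 431: h=2, slot 2 empty → index 2.
Insert 956: h=7, slot 7 empty → index 7.
Insert 821: h=2, slot 2 occupied → index 3.
Insert 184: h=2, slots 2,3 occupied → index 6.
Insert 834: h=2, slots 2,3,6 occupied → index 11.
Table: [—, —, 431, 821, —, —, 184, 956, —, —, —, 834, —]

11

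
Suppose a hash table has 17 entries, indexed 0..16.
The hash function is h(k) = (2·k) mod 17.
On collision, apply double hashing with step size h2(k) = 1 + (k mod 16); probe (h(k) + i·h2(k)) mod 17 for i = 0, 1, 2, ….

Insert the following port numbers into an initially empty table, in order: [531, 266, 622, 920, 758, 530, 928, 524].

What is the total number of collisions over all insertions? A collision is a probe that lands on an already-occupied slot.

5

531 hashes to 8; slot 8 is free → place at 8.
266 hashes to 5; slot 5 is free → place at 5.
622 hashes to 3; slot 3 is free → place at 3.
920 hashes to 4; slot 4 is free → place at 4.
758 hashes to 3, h2=7; 3 taken → place at 10.
530 hashes to 6; slot 6 is free → place at 6.
928 hashes to 3, h2=1; 3,4,5,6 taken → place at 7.
524 hashes to 11; slot 11 is free → place at 11.
Table: [—, —, —, 622, 920, 266, 530, 928, 531, —, 758, 524, —, —, —, —, —]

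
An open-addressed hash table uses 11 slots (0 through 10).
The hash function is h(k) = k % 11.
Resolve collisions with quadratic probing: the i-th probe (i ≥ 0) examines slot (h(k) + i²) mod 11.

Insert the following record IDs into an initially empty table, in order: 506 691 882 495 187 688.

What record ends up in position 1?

495

506 hashes to 0; slot 0 is free -> place at 0.
691 hashes to 9; slot 9 is free -> place at 9.
882 hashes to 2; slot 2 is free -> place at 2.
495 hashes to 0; 0 taken -> place at 1.
187 hashes to 0; 0,1 taken -> place at 4.
688 hashes to 6; slot 6 is free -> place at 6.
Table: [506, 495, 882, ∅, 187, ∅, 688, ∅, ∅, 691, ∅]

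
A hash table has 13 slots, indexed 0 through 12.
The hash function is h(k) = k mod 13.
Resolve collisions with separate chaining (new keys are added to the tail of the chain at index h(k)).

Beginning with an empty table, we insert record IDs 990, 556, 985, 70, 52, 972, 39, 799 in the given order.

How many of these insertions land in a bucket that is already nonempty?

3

990 -> bucket 2
556 -> bucket 10
985 -> bucket 10 (collision)
70 -> bucket 5
52 -> bucket 0
972 -> bucket 10 (collision)
39 -> bucket 0 (collision)
799 -> bucket 6
Final buckets:
0: 52 -> 39
1: -
2: 990
3: -
4: -
5: 70
6: 799
7: -
8: -
9: -
10: 556 -> 985 -> 972
11: -
12: -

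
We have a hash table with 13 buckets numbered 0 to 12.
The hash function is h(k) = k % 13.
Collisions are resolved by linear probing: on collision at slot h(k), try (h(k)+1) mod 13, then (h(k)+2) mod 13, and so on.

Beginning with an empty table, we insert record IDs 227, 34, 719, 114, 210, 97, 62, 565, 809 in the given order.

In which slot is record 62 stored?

11

227 hashes to 6; slot 6 is free → place at 6.
34 hashes to 8; slot 8 is free → place at 8.
719 hashes to 4; slot 4 is free → place at 4.
114 hashes to 10; slot 10 is free → place at 10.
210 hashes to 2; slot 2 is free → place at 2.
97 hashes to 6; 6 taken → place at 7.
62 hashes to 10; 10 taken → place at 11.
565 hashes to 6; 6,7,8 taken → place at 9.
809 hashes to 3; slot 3 is free → place at 3.
Table: [_, _, 210, 809, 719, _, 227, 97, 34, 565, 114, 62, _]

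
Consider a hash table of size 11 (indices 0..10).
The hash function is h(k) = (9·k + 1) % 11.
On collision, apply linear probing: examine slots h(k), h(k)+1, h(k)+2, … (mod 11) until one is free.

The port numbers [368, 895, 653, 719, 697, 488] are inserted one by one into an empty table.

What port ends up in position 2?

368: h=2 => slot 2
895: h=4 => slot 4
653: h=4, probe 4,5 => slot 5
719: h=4, probe 4,5,6 => slot 6
697: h=4, probe 4,5,6,7 => slot 7
488: h=4, probe 4,5,6,7,8 => slot 8
Table: [—, —, 368, —, 895, 653, 719, 697, 488, —, —]

368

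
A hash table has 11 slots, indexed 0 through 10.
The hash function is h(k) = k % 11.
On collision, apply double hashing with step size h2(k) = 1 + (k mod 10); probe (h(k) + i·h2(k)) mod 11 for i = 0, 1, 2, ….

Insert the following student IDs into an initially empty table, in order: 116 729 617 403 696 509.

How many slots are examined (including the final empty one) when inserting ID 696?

Insert 116: h=6, slot 6 empty → index 6.
Insert 729: h=3, slot 3 empty → index 3.
Insert 617: h=1, slot 1 empty → index 1.
Insert 403: h=7, slot 7 empty → index 7.
Insert 696: h=3, h2=7, slot 3 occupied → index 10.
Insert 509: h=3, h2=10, slot 3 occupied → index 2.
Table: [∅, 617, 509, 729, ∅, ∅, 116, 403, ∅, ∅, 696]

2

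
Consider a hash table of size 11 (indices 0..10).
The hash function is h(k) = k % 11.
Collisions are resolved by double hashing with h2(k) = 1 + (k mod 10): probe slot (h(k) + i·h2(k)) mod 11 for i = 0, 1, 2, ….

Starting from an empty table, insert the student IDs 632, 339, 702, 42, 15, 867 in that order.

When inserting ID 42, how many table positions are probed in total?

632 hashes to 5; slot 5 is free → place at 5.
339 hashes to 9; slot 9 is free → place at 9.
702 hashes to 9, h2=3; 9 taken → place at 1.
42 hashes to 9, h2=3; 9,1 taken → place at 4.
15 hashes to 4, h2=6; 4 taken → place at 10.
867 hashes to 9, h2=8; 9 taken → place at 6.
Table: [—, 702, —, —, 42, 632, 867, —, —, 339, 15]

3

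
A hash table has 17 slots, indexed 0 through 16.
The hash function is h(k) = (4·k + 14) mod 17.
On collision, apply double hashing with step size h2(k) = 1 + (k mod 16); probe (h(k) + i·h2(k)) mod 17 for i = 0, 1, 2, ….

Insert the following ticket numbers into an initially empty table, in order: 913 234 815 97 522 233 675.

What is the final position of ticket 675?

2

913: h=11 -> slot 11
234: h=15 -> slot 15
815: h=10 -> slot 10
97: h=11, h2=2, probe 11,13 -> slot 13
522: h=11, h2=11, probe 11,5 -> slot 5
233: h=11, h2=10, probe 11,4 -> slot 4
675: h=11, h2=4, probe 11,15,2 -> slot 2
Table: [., ., 675, ., 233, 522, ., ., ., ., 815, 913, ., 97, ., 234, .]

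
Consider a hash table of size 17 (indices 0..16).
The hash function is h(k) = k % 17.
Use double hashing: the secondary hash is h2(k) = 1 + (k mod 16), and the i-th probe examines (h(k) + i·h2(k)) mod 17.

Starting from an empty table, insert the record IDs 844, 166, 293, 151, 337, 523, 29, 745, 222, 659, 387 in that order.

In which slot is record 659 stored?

844: h=11 → slot 11
166: h=13 → slot 13
293: h=4 → slot 4
151: h=15 → slot 15
337: h=14 → slot 14
523: h=13, h2=12, probe 13,8 → slot 8
29: h=12 → slot 12
745: h=14, h2=10, probe 14,7 → slot 7
222: h=1 → slot 1
659: h=13, h2=4, probe 13,0 → slot 0
387: h=13, h2=4, probe 13,0,4,8,12,16 → slot 16
Table: [659, 222, -, -, 293, -, -, 745, 523, -, -, 844, 29, 166, 337, 151, 387]

0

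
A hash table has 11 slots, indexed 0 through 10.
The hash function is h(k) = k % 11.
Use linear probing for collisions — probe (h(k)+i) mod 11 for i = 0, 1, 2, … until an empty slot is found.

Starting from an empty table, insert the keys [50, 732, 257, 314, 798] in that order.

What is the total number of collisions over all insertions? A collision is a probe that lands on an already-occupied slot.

6

50: h=6 → slot 6
732: h=6, probe 6,7 → slot 7
257: h=4 → slot 4
314: h=6, probe 6,7,8 → slot 8
798: h=6, probe 6,7,8,9 → slot 9
Table: [—, —, —, —, 257, —, 50, 732, 314, 798, —]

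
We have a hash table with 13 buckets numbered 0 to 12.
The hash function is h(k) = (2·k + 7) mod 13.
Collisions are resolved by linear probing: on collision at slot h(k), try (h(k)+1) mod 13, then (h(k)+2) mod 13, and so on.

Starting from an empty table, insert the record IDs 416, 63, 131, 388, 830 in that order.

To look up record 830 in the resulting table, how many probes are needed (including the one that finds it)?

Insert 416: h=7, slot 7 empty → index 7.
Insert 63: h=3, slot 3 empty → index 3.
Insert 131: h=9, slot 9 empty → index 9.
Insert 388: h=3, slot 3 occupied → index 4.
Insert 830: h=3, slots 3,4 occupied → index 5.
Table: [—, —, —, 63, 388, 830, —, 416, —, 131, —, —, —]
Lookup 830: h=3, probe 3,4,5 → found at 5.

3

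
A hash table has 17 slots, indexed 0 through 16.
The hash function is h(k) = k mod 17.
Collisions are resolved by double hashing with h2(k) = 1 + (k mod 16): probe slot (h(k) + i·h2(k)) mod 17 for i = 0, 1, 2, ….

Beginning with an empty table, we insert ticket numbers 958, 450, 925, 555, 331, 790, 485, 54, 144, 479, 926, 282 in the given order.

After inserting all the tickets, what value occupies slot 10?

958: h=6 -> slot 6
450: h=8 -> slot 8
925: h=7 -> slot 7
555: h=11 -> slot 11
331: h=8, h2=12, probe 8,3 -> slot 3
790: h=8, h2=7, probe 8,15 -> slot 15
485: h=9 -> slot 9
54: h=3, h2=7, probe 3,10 -> slot 10
144: h=8, h2=1, probe 8,9,10,11,12 -> slot 12
479: h=3, h2=16, probe 3,2 -> slot 2
926: h=8, h2=15, probe 8,6,4 -> slot 4
282: h=10, h2=11, probe 10,4,15,9,3,14 -> slot 14
Table: [_, _, 479, 331, 926, _, 958, 925, 450, 485, 54, 555, 144, _, 282, 790, _]

54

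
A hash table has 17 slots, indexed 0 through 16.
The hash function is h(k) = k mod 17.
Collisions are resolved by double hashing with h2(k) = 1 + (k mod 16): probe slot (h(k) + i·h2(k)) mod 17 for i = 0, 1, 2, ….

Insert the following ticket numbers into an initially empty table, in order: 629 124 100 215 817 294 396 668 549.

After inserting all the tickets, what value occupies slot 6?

629: h=0 → slot 0
124: h=5 → slot 5
100: h=15 → slot 15
215: h=11 → slot 11
817: h=1 → slot 1
294: h=5, h2=7, probe 5,12 → slot 12
396: h=5, h2=13, probe 5,1,14 → slot 14
668: h=5, h2=13, probe 5,1,14,10 → slot 10
549: h=5, h2=6, probe 5,11,0,6 → slot 6
Table: [629, 817, -, -, -, 124, 549, -, -, -, 668, 215, 294, -, 396, 100, -]

549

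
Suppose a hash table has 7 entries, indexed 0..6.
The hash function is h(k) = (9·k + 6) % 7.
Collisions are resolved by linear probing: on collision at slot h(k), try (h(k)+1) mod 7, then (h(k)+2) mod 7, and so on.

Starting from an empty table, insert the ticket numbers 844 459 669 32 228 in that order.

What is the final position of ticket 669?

Insert 844: h=0, slot 0 empty → index 0.
Insert 459: h=0, slot 0 occupied → index 1.
Insert 669: h=0, slots 0,1 occupied → index 2.
Insert 32: h=0, slots 0,1,2 occupied → index 3.
Insert 228: h=0, slots 0,1,2,3 occupied → index 4.
Table: [844, 459, 669, 32, 228, —, —]

2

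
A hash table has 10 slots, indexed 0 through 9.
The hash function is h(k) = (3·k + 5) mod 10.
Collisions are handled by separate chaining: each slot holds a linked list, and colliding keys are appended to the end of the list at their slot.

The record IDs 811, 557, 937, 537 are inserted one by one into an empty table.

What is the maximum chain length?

3

Insert 811: h=8, bucket 8 empty → new chain.
Insert 557: h=6, bucket 6 empty → new chain.
Insert 937: h=6, bucket 6 nonempty → append to chain.
Insert 537: h=6, bucket 6 nonempty → append to chain.
Final buckets:
0: —
1: —
2: —
3: —
4: —
5: —
6: 557 -> 937 -> 537
7: —
8: 811
9: —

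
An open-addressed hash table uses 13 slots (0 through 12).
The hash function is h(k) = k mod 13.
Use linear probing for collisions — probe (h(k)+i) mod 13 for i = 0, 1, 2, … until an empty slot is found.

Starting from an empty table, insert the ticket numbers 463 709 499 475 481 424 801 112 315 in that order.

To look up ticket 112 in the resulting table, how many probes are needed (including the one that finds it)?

463 hashes to 8; slot 8 is free → place at 8.
709 hashes to 7; slot 7 is free → place at 7.
499 hashes to 5; slot 5 is free → place at 5.
475 hashes to 7; 7,8 taken → place at 9.
481 hashes to 0; slot 0 is free → place at 0.
424 hashes to 8; 8,9 taken → place at 10.
801 hashes to 8; 8,9,10 taken → place at 11.
112 hashes to 8; 8,9,10,11 taken → place at 12.
315 hashes to 3; slot 3 is free → place at 3.
Table: [481, -, -, 315, -, 499, -, 709, 463, 475, 424, 801, 112]
Lookup 112: h=8, probe 8,9,10,11,12 → found at 12.

5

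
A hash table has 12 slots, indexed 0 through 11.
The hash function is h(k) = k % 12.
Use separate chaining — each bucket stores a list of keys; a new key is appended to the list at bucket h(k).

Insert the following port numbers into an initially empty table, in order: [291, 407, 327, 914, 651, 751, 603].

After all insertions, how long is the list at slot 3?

Insert 291: h=3, bucket 3 empty -> new chain.
Insert 407: h=11, bucket 11 empty -> new chain.
Insert 327: h=3, bucket 3 nonempty -> append to chain.
Insert 914: h=2, bucket 2 empty -> new chain.
Insert 651: h=3, bucket 3 nonempty -> append to chain.
Insert 751: h=7, bucket 7 empty -> new chain.
Insert 603: h=3, bucket 3 nonempty -> append to chain.
Final buckets:
0: ∅
1: ∅
2: 914
3: 291 -> 327 -> 651 -> 603
4: ∅
5: ∅
6: ∅
7: 751
8: ∅
9: ∅
10: ∅
11: 407

4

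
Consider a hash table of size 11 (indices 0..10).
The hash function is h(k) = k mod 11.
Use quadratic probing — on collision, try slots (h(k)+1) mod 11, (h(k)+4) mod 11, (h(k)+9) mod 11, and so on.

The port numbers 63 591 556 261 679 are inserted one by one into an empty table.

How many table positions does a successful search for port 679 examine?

Insert 63: h=8, slot 8 empty → index 8.
Insert 591: h=8, slot 8 occupied → index 9.
Insert 556: h=6, slot 6 empty → index 6.
Insert 261: h=8, slots 8,9 occupied → index 1.
Insert 679: h=8, slots 8,9,1,6 occupied → index 2.
Table: [-, 261, 679, -, -, -, 556, -, 63, 591, -]
Lookup 679: h=8, probe 8,9,1,6,2 → found at 2.

5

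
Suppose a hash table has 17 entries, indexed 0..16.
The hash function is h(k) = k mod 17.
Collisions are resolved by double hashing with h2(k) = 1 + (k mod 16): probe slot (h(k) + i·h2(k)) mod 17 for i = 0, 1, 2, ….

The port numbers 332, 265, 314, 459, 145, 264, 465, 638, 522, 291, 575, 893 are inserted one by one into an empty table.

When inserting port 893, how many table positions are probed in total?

3

Insert 332: h=9, slot 9 empty → index 9.
Insert 265: h=10, slot 10 empty → index 10.
Insert 314: h=8, slot 8 empty → index 8.
Insert 459: h=0, slot 0 empty → index 0.
Insert 145: h=9, h2=2, slot 9 occupied → index 11.
Insert 264: h=9, h2=9, slot 9 occupied → index 1.
Insert 465: h=6, slot 6 empty → index 6.
Insert 638: h=9, h2=15, slot 9 occupied → index 7.
Insert 522: h=12, slot 12 empty → index 12.
Insert 291: h=2, slot 2 empty → index 2.
Insert 575: h=14, slot 14 empty → index 14.
Insert 893: h=9, h2=14, slots 9,6 occupied → index 3.
Table: [459, 264, 291, 893, _, _, 465, 638, 314, 332, 265, 145, 522, _, 575, _, _]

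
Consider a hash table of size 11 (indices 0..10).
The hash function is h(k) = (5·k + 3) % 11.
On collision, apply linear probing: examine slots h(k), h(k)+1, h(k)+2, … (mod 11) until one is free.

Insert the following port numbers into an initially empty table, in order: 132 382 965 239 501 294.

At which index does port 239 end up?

Insert 132: h=3, slot 3 empty -> index 3.
Insert 382: h=10, slot 10 empty -> index 10.
Insert 965: h=10, slot 10 occupied -> index 0.
Insert 239: h=10, slots 10,0 occupied -> index 1.
Insert 501: h=0, slots 0,1 occupied -> index 2.
Insert 294: h=10, slots 10,0,1,2,3 occupied -> index 4.
Table: [965, 239, 501, 132, 294, ., ., ., ., ., 382]

1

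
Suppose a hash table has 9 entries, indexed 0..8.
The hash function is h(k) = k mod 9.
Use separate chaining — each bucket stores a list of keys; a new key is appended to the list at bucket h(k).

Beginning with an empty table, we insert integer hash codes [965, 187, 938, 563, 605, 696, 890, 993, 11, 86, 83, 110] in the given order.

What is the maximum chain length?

6

Insert 965: h=2, bucket 2 empty → new chain.
Insert 187: h=7, bucket 7 empty → new chain.
Insert 938: h=2, bucket 2 nonempty → append to chain.
Insert 563: h=5, bucket 5 empty → new chain.
Insert 605: h=2, bucket 2 nonempty → append to chain.
Insert 696: h=3, bucket 3 empty → new chain.
Insert 890: h=8, bucket 8 empty → new chain.
Insert 993: h=3, bucket 3 nonempty → append to chain.
Insert 11: h=2, bucket 2 nonempty → append to chain.
Insert 86: h=5, bucket 5 nonempty → append to chain.
Insert 83: h=2, bucket 2 nonempty → append to chain.
Insert 110: h=2, bucket 2 nonempty → append to chain.
Final buckets:
0: —
1: —
2: 965 -> 938 -> 605 -> 11 -> 83 -> 110
3: 696 -> 993
4: —
5: 563 -> 86
6: —
7: 187
8: 890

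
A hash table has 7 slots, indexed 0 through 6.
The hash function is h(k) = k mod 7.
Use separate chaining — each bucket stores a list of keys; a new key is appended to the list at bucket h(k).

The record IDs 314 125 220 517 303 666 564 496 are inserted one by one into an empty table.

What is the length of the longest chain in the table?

Insert 314: h=6, bucket 6 empty → new chain.
Insert 125: h=6, bucket 6 nonempty → append to chain.
Insert 220: h=3, bucket 3 empty → new chain.
Insert 517: h=6, bucket 6 nonempty → append to chain.
Insert 303: h=2, bucket 2 empty → new chain.
Insert 666: h=1, bucket 1 empty → new chain.
Insert 564: h=4, bucket 4 empty → new chain.
Insert 496: h=6, bucket 6 nonempty → append to chain.
Final buckets:
0: _
1: 666
2: 303
3: 220
4: 564
5: _
6: 314 -> 125 -> 517 -> 496

4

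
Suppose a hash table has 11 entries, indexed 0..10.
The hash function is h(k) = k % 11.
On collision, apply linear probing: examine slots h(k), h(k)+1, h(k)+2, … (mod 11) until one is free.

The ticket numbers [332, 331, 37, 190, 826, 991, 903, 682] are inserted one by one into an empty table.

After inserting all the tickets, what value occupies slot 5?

332: h=2 → slot 2
331: h=1 → slot 1
37: h=4 → slot 4
190: h=3 → slot 3
826: h=1, probe 1,2,3,4,5 → slot 5
991: h=1, probe 1,2,3,4,5,6 → slot 6
903: h=1, probe 1,2,3,4,5,6,7 → slot 7
682: h=0 → slot 0
Table: [682, 331, 332, 190, 37, 826, 991, 903, ∅, ∅, ∅]

826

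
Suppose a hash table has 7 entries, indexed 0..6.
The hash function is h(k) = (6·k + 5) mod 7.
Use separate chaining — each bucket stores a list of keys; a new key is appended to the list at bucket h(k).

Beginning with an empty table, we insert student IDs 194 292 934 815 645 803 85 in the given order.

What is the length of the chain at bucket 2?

194 -> bucket 0
292 -> bucket 0 (collision)
934 -> bucket 2
815 -> bucket 2 (collision)
645 -> bucket 4
803 -> bucket 0 (collision)
85 -> bucket 4 (collision)
Final buckets:
0: 194 -> 292 -> 803
1: .
2: 934 -> 815
3: .
4: 645 -> 85
5: .
6: .

2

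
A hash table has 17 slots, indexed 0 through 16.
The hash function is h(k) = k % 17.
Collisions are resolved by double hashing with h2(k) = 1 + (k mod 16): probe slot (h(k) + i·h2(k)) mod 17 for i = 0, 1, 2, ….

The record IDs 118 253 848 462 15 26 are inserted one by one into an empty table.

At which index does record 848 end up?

0

118: h=16 → slot 16
253: h=15 → slot 15
848: h=15, h2=1, probe 15,16,0 → slot 0
462: h=3 → slot 3
15: h=15, h2=16, probe 15,14 → slot 14
26: h=9 → slot 9
Table: [848, ∅, ∅, 462, ∅, ∅, ∅, ∅, ∅, 26, ∅, ∅, ∅, ∅, 15, 253, 118]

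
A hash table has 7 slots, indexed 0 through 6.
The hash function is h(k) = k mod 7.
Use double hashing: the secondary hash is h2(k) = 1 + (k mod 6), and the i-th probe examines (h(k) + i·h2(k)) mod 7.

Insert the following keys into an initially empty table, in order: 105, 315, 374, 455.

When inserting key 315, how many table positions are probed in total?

105 hashes to 0; slot 0 is free => place at 0.
315 hashes to 0, h2=4; 0 taken => place at 4.
374 hashes to 3; slot 3 is free => place at 3.
455 hashes to 0, h2=6; 0 taken => place at 6.
Table: [105, —, —, 374, 315, —, 455]

2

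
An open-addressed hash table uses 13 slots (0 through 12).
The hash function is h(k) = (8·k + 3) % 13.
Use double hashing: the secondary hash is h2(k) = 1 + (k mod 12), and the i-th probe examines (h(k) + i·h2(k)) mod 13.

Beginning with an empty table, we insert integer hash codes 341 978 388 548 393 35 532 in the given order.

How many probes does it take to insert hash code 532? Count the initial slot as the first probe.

Insert 341: h=1, slot 1 empty -> index 1.
Insert 978: h=1, h2=7, slot 1 occupied -> index 8.
Insert 388: h=0, slot 0 empty -> index 0.
Insert 548: h=6, slot 6 empty -> index 6.
Insert 393: h=1, h2=10, slot 1 occupied -> index 11.
Insert 35: h=10, slot 10 empty -> index 10.
Insert 532: h=8, h2=5, slots 8,0 occupied -> index 5.
Table: [388, 341, _, _, _, 532, 548, _, 978, _, 35, 393, _]

3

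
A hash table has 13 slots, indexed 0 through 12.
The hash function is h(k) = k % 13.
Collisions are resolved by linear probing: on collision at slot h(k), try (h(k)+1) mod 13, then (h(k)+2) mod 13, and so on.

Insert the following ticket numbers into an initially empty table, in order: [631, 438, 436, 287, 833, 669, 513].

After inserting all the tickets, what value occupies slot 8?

436

631: h=7 -> slot 7
438: h=9 -> slot 9
436: h=7, probe 7,8 -> slot 8
287: h=1 -> slot 1
833: h=1, probe 1,2 -> slot 2
669: h=6 -> slot 6
513: h=6, probe 6,7,8,9,10 -> slot 10
Table: [—, 287, 833, —, —, —, 669, 631, 436, 438, 513, —, —]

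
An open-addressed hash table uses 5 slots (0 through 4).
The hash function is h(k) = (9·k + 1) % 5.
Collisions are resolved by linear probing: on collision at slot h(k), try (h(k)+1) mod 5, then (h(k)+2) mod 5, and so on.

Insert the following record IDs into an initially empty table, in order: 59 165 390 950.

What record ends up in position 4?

Insert 59: h=2, slot 2 empty → index 2.
Insert 165: h=1, slot 1 empty → index 1.
Insert 390: h=1, slots 1,2 occupied → index 3.
Insert 950: h=1, slots 1,2,3 occupied → index 4.
Table: [—, 165, 59, 390, 950]

950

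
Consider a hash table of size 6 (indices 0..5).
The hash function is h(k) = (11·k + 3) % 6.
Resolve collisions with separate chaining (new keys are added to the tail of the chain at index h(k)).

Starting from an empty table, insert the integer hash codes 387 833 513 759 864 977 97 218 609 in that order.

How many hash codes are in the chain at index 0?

387 → bucket 0
833 → bucket 4
513 → bucket 0 (collision)
759 → bucket 0 (collision)
864 → bucket 3
977 → bucket 4 (collision)
97 → bucket 2
218 → bucket 1
609 → bucket 0 (collision)
Final buckets:
0: 387 -> 513 -> 759 -> 609
1: 218
2: 97
3: 864
4: 833 -> 977
5: -

4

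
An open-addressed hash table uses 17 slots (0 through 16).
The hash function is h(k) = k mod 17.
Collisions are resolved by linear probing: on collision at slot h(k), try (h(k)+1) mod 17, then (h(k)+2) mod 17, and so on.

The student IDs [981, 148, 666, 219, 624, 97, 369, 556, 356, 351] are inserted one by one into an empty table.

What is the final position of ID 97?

981 hashes to 12; slot 12 is free → place at 12.
148 hashes to 12; 12 taken → place at 13.
666 hashes to 3; slot 3 is free → place at 3.
219 hashes to 15; slot 15 is free → place at 15.
624 hashes to 12; 12,13 taken → place at 14.
97 hashes to 12; 12,13,14,15 taken → place at 16.
369 hashes to 12; 12,13,14,15,16 taken → place at 0.
556 hashes to 12; 12,13,14,15,16,0 taken → place at 1.
356 hashes to 16; 16,0,1 taken → place at 2.
351 hashes to 11; slot 11 is free → place at 11.
Table: [369, 556, 356, 666, ., ., ., ., ., ., ., 351, 981, 148, 624, 219, 97]

16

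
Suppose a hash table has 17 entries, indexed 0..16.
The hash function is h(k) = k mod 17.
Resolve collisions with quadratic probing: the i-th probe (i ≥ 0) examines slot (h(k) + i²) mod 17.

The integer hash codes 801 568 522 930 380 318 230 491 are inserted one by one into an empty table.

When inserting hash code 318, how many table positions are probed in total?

3

801: h=2 -> slot 2
568: h=7 -> slot 7
522: h=12 -> slot 12
930: h=12, probe 12,13 -> slot 13
380: h=6 -> slot 6
318: h=12, probe 12,13,16 -> slot 16
230: h=9 -> slot 9
491: h=15 -> slot 15
Table: [-, -, 801, -, -, -, 380, 568, -, 230, -, -, 522, 930, -, 491, 318]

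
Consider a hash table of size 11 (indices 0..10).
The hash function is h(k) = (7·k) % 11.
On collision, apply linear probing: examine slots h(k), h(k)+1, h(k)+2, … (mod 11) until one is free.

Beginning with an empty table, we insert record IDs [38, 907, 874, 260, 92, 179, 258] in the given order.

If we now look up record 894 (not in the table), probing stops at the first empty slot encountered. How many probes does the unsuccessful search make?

38: h=2 -> slot 2
907: h=2, probe 2,3 -> slot 3
874: h=2, probe 2,3,4 -> slot 4
260: h=5 -> slot 5
92: h=6 -> slot 6
179: h=10 -> slot 10
258: h=2, probe 2,3,4,5,6,7 -> slot 7
Table: [., ., 38, 907, 874, 260, 92, 258, ., ., 179]
Lookup 894: h=10, probe 10,0 → slot 0 empty, not found.

2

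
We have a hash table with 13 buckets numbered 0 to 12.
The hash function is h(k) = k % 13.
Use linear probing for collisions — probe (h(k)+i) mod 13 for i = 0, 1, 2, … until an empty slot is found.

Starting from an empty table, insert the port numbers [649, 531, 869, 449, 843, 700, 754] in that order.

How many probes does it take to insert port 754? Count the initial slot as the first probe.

Insert 649: h=12, slot 12 empty → index 12.
Insert 531: h=11, slot 11 empty → index 11.
Insert 869: h=11, slots 11,12 occupied → index 0.
Insert 449: h=7, slot 7 empty → index 7.
Insert 843: h=11, slots 11,12,0 occupied → index 1.
Insert 700: h=11, slots 11,12,0,1 occupied → index 2.
Insert 754: h=0, slots 0,1,2 occupied → index 3.
Table: [869, 843, 700, 754, _, _, _, 449, _, _, _, 531, 649]

4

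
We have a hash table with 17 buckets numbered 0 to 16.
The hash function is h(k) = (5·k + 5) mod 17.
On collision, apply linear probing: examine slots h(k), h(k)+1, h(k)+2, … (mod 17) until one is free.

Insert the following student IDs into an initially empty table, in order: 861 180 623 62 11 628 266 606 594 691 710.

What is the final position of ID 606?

14

861 hashes to 9; slot 9 is free → place at 9.
180 hashes to 4; slot 4 is free → place at 4.
623 hashes to 9; 9 taken → place at 10.
62 hashes to 9; 9,10 taken → place at 11.
11 hashes to 9; 9,10,11 taken → place at 12.
628 hashes to 0; slot 0 is free → place at 0.
266 hashes to 9; 9,10,11,12 taken → place at 13.
606 hashes to 9; 9,10,11,12,13 taken → place at 14.
594 hashes to 0; 0 taken → place at 1.
691 hashes to 9; 9,10,11,12,13,14 taken → place at 15.
710 hashes to 2; slot 2 is free → place at 2.
Table: [628, 594, 710, -, 180, -, -, -, -, 861, 623, 62, 11, 266, 606, 691, -]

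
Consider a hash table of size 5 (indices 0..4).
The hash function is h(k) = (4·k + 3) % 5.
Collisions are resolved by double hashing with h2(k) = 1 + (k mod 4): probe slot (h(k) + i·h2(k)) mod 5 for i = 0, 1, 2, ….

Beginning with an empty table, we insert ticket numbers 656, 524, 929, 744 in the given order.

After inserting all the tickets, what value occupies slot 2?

656: h=2 -> slot 2
524: h=4 -> slot 4
929: h=4, h2=2, probe 4,1 -> slot 1
744: h=4, h2=1, probe 4,0 -> slot 0
Table: [744, 929, 656, ., 524]

656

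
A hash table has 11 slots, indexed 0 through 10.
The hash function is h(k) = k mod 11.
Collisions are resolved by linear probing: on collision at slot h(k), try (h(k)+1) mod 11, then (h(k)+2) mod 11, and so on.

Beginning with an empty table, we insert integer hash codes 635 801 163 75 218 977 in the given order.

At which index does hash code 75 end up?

635 hashes to 8; slot 8 is free => place at 8.
801 hashes to 9; slot 9 is free => place at 9.
163 hashes to 9; 9 taken => place at 10.
75 hashes to 9; 9,10 taken => place at 0.
218 hashes to 9; 9,10,0 taken => place at 1.
977 hashes to 9; 9,10,0,1 taken => place at 2.
Table: [75, 218, 977, -, -, -, -, -, 635, 801, 163]

0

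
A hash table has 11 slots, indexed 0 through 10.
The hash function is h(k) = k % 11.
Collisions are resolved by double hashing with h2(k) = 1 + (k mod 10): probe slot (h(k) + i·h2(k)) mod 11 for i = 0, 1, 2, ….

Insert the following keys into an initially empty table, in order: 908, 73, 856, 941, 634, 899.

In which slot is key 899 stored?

5

908 hashes to 6; slot 6 is free → place at 6.
73 hashes to 7; slot 7 is free → place at 7.
856 hashes to 9; slot 9 is free → place at 9.
941 hashes to 6, h2=2; 6 taken → place at 8.
634 hashes to 7, h2=5; 7 taken → place at 1.
899 hashes to 8, h2=10; 8,7,6 taken → place at 5.
Table: [-, 634, -, -, -, 899, 908, 73, 941, 856, -]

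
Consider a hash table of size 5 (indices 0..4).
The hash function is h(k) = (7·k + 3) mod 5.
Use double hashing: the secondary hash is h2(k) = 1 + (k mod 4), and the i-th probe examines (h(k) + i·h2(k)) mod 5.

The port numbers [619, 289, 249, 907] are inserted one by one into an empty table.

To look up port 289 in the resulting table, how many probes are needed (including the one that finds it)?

619 hashes to 1; slot 1 is free => place at 1.
289 hashes to 1, h2=2; 1 taken => place at 3.
249 hashes to 1, h2=2; 1,3 taken => place at 0.
907 hashes to 2; slot 2 is free => place at 2.
Table: [249, 619, 907, 289, -]
Lookup 289: h=1, h2=2, probe 1,3 → found at 3.

2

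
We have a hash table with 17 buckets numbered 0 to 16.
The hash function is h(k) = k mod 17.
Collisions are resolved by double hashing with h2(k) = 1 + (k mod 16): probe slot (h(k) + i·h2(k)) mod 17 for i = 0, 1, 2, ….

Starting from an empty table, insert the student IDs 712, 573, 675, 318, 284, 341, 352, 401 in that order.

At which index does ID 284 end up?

8

712: h=15 => slot 15
573: h=12 => slot 12
675: h=12, h2=4, probe 12,16 => slot 16
318: h=12, h2=15, probe 12,10 => slot 10
284: h=12, h2=13, probe 12,8 => slot 8
341: h=1 => slot 1
352: h=12, h2=1, probe 12,13 => slot 13
401: h=10, h2=2, probe 10,12,14 => slot 14
Table: [-, 341, -, -, -, -, -, -, 284, -, 318, -, 573, 352, 401, 712, 675]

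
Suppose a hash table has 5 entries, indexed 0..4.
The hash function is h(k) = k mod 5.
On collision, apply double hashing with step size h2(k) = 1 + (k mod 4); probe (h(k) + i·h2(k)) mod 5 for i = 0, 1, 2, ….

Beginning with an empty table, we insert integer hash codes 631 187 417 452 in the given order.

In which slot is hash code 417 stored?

631 hashes to 1; slot 1 is free → place at 1.
187 hashes to 2; slot 2 is free → place at 2.
417 hashes to 2, h2=2; 2 taken → place at 4.
452 hashes to 2, h2=1; 2 taken → place at 3.
Table: [_, 631, 187, 452, 417]

4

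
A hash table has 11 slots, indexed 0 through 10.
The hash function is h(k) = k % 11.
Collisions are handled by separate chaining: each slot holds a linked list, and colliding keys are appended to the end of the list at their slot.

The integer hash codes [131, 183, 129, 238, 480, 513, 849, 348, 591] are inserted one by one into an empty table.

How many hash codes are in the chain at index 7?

131 -> bucket 10
183 -> bucket 7
129 -> bucket 8
238 -> bucket 7 (collision)
480 -> bucket 7 (collision)
513 -> bucket 7 (collision)
849 -> bucket 2
348 -> bucket 7 (collision)
591 -> bucket 8 (collision)
Final buckets:
0: ∅
1: ∅
2: 849
3: ∅
4: ∅
5: ∅
6: ∅
7: 183 -> 238 -> 480 -> 513 -> 348
8: 129 -> 591
9: ∅
10: 131

5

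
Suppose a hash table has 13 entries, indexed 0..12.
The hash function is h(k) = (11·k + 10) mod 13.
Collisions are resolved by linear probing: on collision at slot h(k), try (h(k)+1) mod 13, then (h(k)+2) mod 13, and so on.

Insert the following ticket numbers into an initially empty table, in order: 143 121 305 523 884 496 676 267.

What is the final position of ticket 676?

143: h=10 -> slot 10
121: h=2 -> slot 2
305: h=11 -> slot 11
523: h=4 -> slot 4
884: h=10, probe 10,11,12 -> slot 12
496: h=6 -> slot 6
676: h=10, probe 10,11,12,0 -> slot 0
267: h=9 -> slot 9
Table: [676, ., 121, ., 523, ., 496, ., ., 267, 143, 305, 884]

0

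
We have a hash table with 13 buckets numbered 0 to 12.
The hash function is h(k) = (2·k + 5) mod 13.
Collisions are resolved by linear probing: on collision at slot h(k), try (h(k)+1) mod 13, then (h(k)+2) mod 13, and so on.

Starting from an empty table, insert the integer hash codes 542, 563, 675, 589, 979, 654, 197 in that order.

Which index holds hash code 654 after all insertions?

4

542: h=10 => slot 10
563: h=0 => slot 0
675: h=3 => slot 3
589: h=0, probe 0,1 => slot 1
979: h=0, probe 0,1,2 => slot 2
654: h=0, probe 0,1,2,3,4 => slot 4
197: h=9 => slot 9
Table: [563, 589, 979, 675, 654, —, —, —, —, 197, 542, —, —]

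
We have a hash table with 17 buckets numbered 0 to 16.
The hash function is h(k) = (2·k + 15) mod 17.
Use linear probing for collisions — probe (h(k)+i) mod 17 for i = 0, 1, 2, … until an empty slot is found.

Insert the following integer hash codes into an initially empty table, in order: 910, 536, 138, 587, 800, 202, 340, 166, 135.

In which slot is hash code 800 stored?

Insert 910: h=16, slot 16 empty => index 16.
Insert 536: h=16, slot 16 occupied => index 0.
Insert 138: h=2, slot 2 empty => index 2.
Insert 587: h=16, slots 16,0 occupied => index 1.
Insert 800: h=0, slots 0,1,2 occupied => index 3.
Insert 202: h=11, slot 11 empty => index 11.
Insert 340: h=15, slot 15 empty => index 15.
Insert 166: h=7, slot 7 empty => index 7.
Insert 135: h=13, slot 13 empty => index 13.
Table: [536, 587, 138, 800, —, —, —, 166, —, —, —, 202, —, 135, —, 340, 910]

3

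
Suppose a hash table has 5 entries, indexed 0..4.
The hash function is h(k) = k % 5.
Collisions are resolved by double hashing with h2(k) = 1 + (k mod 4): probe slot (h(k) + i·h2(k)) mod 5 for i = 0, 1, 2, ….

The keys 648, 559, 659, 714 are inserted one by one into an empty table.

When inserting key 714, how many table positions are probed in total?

3

648 hashes to 3; slot 3 is free → place at 3.
559 hashes to 4; slot 4 is free → place at 4.
659 hashes to 4, h2=4; 4,3 taken → place at 2.
714 hashes to 4, h2=3; 4,2 taken → place at 0.
Table: [714, ., 659, 648, 559]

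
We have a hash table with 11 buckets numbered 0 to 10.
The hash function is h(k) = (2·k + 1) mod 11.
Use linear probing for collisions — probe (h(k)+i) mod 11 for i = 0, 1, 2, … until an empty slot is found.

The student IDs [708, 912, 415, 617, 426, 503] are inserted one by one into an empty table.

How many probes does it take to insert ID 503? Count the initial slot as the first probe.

3

Insert 708: h=9, slot 9 empty => index 9.
Insert 912: h=10, slot 10 empty => index 10.
Insert 415: h=6, slot 6 empty => index 6.
Insert 617: h=3, slot 3 empty => index 3.
Insert 426: h=6, slot 6 occupied => index 7.
Insert 503: h=6, slots 6,7 occupied => index 8.
Table: [-, -, -, 617, -, -, 415, 426, 503, 708, 912]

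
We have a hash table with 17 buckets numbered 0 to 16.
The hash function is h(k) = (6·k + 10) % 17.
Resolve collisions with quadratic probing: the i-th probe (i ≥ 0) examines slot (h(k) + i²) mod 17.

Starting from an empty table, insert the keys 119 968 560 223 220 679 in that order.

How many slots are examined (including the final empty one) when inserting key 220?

119: h=10 → slot 10
968: h=4 → slot 4
560: h=4, probe 4,5 → slot 5
223: h=5, probe 5,6 → slot 6
220: h=4, probe 4,5,8 → slot 8
679: h=4, probe 4,5,8,13 → slot 13
Table: [., ., ., ., 968, 560, 223, ., 220, ., 119, ., ., 679, ., ., .]

3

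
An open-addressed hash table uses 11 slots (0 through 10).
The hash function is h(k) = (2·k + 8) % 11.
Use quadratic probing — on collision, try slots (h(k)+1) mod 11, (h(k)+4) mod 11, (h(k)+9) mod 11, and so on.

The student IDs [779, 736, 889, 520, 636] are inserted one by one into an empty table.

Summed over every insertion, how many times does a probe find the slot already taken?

Insert 779: h=4, slot 4 empty => index 4.
Insert 736: h=6, slot 6 empty => index 6.
Insert 889: h=4, slot 4 occupied => index 5.
Insert 520: h=3, slot 3 empty => index 3.
Insert 636: h=4, slots 4,5 occupied => index 8.
Table: [∅, ∅, ∅, 520, 779, 889, 736, ∅, 636, ∅, ∅]

3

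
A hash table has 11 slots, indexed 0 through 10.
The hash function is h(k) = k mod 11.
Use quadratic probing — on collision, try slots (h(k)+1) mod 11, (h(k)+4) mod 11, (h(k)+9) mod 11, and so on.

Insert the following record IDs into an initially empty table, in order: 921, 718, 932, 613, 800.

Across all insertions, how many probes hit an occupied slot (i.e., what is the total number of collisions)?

921: h=8 → slot 8
718: h=3 → slot 3
932: h=8, probe 8,9 → slot 9
613: h=8, probe 8,9,1 → slot 1
800: h=8, probe 8,9,1,6 → slot 6
Table: [_, 613, _, 718, _, _, 800, _, 921, 932, _]

6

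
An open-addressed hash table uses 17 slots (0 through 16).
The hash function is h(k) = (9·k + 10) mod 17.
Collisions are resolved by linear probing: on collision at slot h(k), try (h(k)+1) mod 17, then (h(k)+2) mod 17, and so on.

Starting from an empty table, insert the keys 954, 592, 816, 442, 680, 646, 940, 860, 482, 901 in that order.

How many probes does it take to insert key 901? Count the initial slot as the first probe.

9

Insert 954: h=11, slot 11 empty -> index 11.
Insert 592: h=0, slot 0 empty -> index 0.
Insert 816: h=10, slot 10 empty -> index 10.
Insert 442: h=10, slots 10,11 occupied -> index 12.
Insert 680: h=10, slots 10,11,12 occupied -> index 13.
Insert 646: h=10, slots 10,11,12,13 occupied -> index 14.
Insert 940: h=4, slot 4 empty -> index 4.
Insert 860: h=15, slot 15 empty -> index 15.
Insert 482: h=13, slots 13,14,15 occupied -> index 16.
Insert 901: h=10, slots 10,11,12,13,14,15,16,0 occupied -> index 1.
Table: [592, 901, ∅, ∅, 940, ∅, ∅, ∅, ∅, ∅, 816, 954, 442, 680, 646, 860, 482]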